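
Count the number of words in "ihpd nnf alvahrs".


Input string: 'ihpd nnf alvahrs'
Operation: split by spaces
Words found: 'ihpd', 'nnf', 'alvahrs'
Word count: 3


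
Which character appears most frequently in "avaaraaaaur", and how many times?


Input: 'avaaraaaaur'
Operation: tally each character
Counts: 'a':7, 'r':2, 'u':1, 'v':1
Maximum: 'a' appears 7 times


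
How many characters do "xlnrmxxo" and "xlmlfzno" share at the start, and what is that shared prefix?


String 1: 'xlnrmxxo'
String 2: 'xlmlfzno'
Compare position by position:
pos 0: 'x' vs 'x' match
pos 1: 'l' vs 'l' match
pos 2: 'n' vs 'm' differ -> stop
Longest common prefix: "xl" (length 2)


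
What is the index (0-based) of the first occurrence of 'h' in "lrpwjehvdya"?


Input string: 'lrpwjehvdya'
Target: 'h'
Scanning left to right: s[0]='l', s[1]='r', s[2]='p', s[3]='w', s[4]='j', s[5]='e', s[6]='h'
First match at index: 6


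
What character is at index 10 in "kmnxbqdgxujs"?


Input string: 'kmnxbqdgxujs'
Operation: get character at index 10
Index mapping: s[0]='k', s[1]='m', s[2]='n', s[3]='x', s[4]='b', s[5]='q', s[6]='d', s[7]='g', s[8]='x', s[9]='u', s[10]='j'
Result: 'j'


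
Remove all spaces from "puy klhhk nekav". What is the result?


Input string: 'puy klhhk nekav'
Operation: remove all spaces
Words: 'puy', 'klhhk', 'nekav'
Join without spaces: puyklhhknekav


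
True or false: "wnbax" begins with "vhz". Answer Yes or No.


Input string: 'wnbax'
Prefix to check: 'vhz'
First 3 characters of input: 'wnb'
Match: False
Result: No


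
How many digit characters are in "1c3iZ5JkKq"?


Input string: '1c3iZ5JkKq'
Operation: count digit characters (0-9)
Scan: '1'(digit), 'c', '3'(digit), 'i', 'Z', '5'(digit), 'J', 'k', 'K', 'q'
Digits found: 3
Result: 3


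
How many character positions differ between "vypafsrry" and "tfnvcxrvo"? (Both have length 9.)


String 1: 'vypafsrry'
String 2: 'tfnvcxrvo'
Compare each position: pos 0: 'v'!='t', pos 1: 'y'!='f', pos 2: 'p'!='n', pos 3: 'a'!='v', pos 4: 'f'!='c', pos 5: 's'!='x', pos 6: 'r'=='r', pos 7: 'r'!='v', pos 8: 'y'!='o'
Differing positions: 8
Hamming distance: 8


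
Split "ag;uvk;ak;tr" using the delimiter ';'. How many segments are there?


Input string: 'ag;uvk;ak;tr'
Delimiter: ';'
Split result: 'ag', 'uvk', 'ak', 'tr'
Number of parts: 4


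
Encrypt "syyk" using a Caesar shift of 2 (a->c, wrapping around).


Input: 'syyk', shift = 2
Operation: for each letter, (position + 2) mod 26
Mapping: 's'(18+2=20)->'u', 'y'(24+2=26, 26 mod 26=0)->'a', 'y'(24+2=26, 26 mod 26=0)->'a', 'k'(10+2=12)->'m'
Result: uaam


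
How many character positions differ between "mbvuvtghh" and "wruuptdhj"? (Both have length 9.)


String 1: 'mbvuvtghh'
String 2: 'wruuptdhj'
Compare each position: pos 0: 'm'!='w', pos 1: 'b'!='r', pos 2: 'v'!='u', pos 3: 'u'=='u', pos 4: 'v'!='p', pos 5: 't'=='t', pos 6: 'g'!='d', pos 7: 'h'=='h', pos 8: 'h'!='j'
Differing positions: 6
Hamming distance: 6


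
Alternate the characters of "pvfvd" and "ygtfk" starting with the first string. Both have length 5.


String 1: 'pvfvd'
String 2: 'ygtfk'
Operation: alternate characters
Pairs: 'p'+'y', 'v'+'g', 'f'+'t', 'v'+'f', 'd'+'k'
Result: pyvgftvfdk


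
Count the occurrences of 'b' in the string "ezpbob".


Input string: 'ezpbob'
Target character: 'b'
Scan each position: s[3]='b', s[5]='b'
Matches found at indices: 3, 5
Total: 2


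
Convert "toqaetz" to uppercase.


Input string: 'toqaetz'
Operation: convert each letter to uppercase
Mapping: 't'->'T', 'o'->'O', 'q'->'Q', 'a'->'A', 'e'->'E', 't'->'T', 'z'->'Z'
Result: TOQAETZ


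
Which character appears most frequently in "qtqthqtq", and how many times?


Input: 'qtqthqtq'
Operation: tally each character
Counts: 'h':1, 'q':4, 't':3
Maximum: 'q' appears 4 times


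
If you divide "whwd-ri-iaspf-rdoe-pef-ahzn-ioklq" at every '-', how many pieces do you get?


Input string: 'whwd-ri-iaspf-rdoe-pef-ahzn-ioklq'
Delimiter: '-'
Split result: 'whwd', 'ri', 'iaspf', 'rdoe', 'pef', 'ahzn', 'ioklq'
Number of parts: 7


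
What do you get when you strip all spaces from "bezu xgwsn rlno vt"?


Input string: 'bezu xgwsn rlno vt'
Operation: remove all spaces
Words: 'bezu', 'xgwsn', 'rlno', 'vt'
Join without spaces: bezuxgwsnrlnovt


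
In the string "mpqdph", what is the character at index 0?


Input string: 'mpqdph'
Operation: get character at index 0
Index mapping: s[0]='m'
Result: 'm'


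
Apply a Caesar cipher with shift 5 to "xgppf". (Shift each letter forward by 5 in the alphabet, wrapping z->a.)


Input: 'xgppf', shift = 5
Operation: for each letter, (position + 5) mod 26
Mapping: 'x'(23+5=28, 28 mod 26=2)->'c', 'g'(6+5=11)->'l', 'p'(15+5=20)->'u', 'p'(15+5=20)->'u', 'f'(5+5=10)->'k'
Result: cluuk


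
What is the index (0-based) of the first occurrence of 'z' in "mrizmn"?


Input string: 'mrizmn'
Target: 'z'
Scanning left to right: s[0]='m', s[1]='r', s[2]='i', s[3]='z'
First match at index: 3


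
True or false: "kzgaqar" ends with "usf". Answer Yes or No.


Input string: 'kzgaqar'
Suffix to check: 'usf'
Last 3 characters of input: 'qar'
Match: False
Result: No


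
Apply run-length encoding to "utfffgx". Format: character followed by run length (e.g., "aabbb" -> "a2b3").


Input: 'utfffgx'
Operation: identify consecutive runs
Runs: 'u' -> u1, 't' -> t1, 'fff' -> f3, 'g' -> g1, 'x' -> x1
Encoded: u1t1f3g1x1


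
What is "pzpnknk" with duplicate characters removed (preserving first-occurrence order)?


Input: 'pzpnknk'
Operation: keep first occurrence of each character
Scan: s[0]='p' new -> keep; s[1]='z' new -> keep; s[2]='p' seen -> skip; s[3]='n' new -> keep; s[4]='k' new -> keep; s[5]='n' seen -> skip; s[6]='k' seen -> skip
Result: pznk


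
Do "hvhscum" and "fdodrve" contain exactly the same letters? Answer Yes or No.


String 1: 'hvhscum' -> sorted: 'chhmsuv'
String 2: 'fdodrve' -> sorted: 'ddeforv'
Compare sorted forms: 'chhmsuv' != 'ddeforv'
Anagram: No


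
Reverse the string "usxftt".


Input string: 'usxftt'
Operation: reverse character order
Original order: 'u' -> 's' -> 'x' -> 'f' -> 't' -> 't'
Reversed order: 't' -> 't' -> 'f' -> 'x' -> 's' -> 'u'
Result: ttfxsu


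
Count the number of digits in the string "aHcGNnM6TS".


Input string: 'aHcGNnM6TS'
Operation: count digit characters (0-9)
Scan: 'a', 'H', 'c', 'G', 'N', 'n', 'M', '6'(digit), 'T', 'S'
Digits found: 1
Result: 1


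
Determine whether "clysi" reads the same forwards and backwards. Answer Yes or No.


Input string: 'clysi'
Reversed: 'isylc'
Compare pairs: s[0]='c' vs s[4]='i' (mismatch), s[1]='l' vs s[3]='s' (mismatch)
Palindrome: No


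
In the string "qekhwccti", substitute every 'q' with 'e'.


Input string: 'qekhwccti'
Operation: replace 'q' with 'e'
Positions of 'q': 0
After replacement: eekhwccti


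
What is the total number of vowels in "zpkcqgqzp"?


Input string: 'zpkcqgqzp'
Operation: count vowels (a, e, i, o, u)
Scan: s[0]='z', s[1]='p', s[2]='k', s[3]='c', s[4]='q', s[5]='g', s[6]='q', s[7]='z', s[8]='p'
Vowels found: 0
Result: 0


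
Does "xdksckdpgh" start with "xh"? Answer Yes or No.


Input string: 'xdksckdpgh'
Prefix to check: 'xh'
First 2 characters of input: 'xd'
Match: False
Result: No


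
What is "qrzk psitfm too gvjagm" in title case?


Input string: 'qrzk psitfm too gvjagm'
Operation: capitalize first letter of each word
Word transformations: 'qrzk'->'Qrzk', 'psitfm'->'Psitfm', 'too'->'Too', 'gvjagm'->'Gvjagm'
Result: Qrzk Psitfm Too Gvjagm


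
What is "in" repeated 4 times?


Input string: 'in'
Operation: repeat 4 times
Concatenation: 'in' + 'in' + 'in' + 'in'
Result: inininin


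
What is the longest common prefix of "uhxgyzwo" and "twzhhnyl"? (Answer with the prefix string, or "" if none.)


String 1: 'uhxgyzwo'
String 2: 'twzhhnyl'
Compare position by position:
pos 0: 'u' vs 't' differ -> stop
Longest common prefix: "" (length 0)


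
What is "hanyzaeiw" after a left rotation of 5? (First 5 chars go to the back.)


Input: 'hanyzaeiw', shift = 5
Operation: split at index 5 and swap parts
Front part s[0:5] = 'hanyz'
Back part s[5:] = 'aeiw'
Rotated = back + front = 'aeiw' + 'hanyz'
Result: aeiwhanyz


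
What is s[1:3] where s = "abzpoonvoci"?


Input string: 'abzpoonvoci'
Operation: slice [1:3]
Extract characters: s[1]='b', s[2]='z'
Result: bz


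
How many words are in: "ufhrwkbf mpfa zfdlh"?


Input string: 'ufhrwkbf mpfa zfdlh'
Operation: split by spaces
Words found: 'ufhrwkbf', 'mpfa', 'zfdlh'
Word count: 3


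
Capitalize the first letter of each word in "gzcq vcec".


Input string: 'gzcq vcec'
Operation: capitalize first letter of each word
Word transformations: 'gzcq'->'Gzcq', 'vcec'->'Vcec'
Result: Gzcq Vcec


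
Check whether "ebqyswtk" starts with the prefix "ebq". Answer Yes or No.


Input string: 'ebqyswtk'
Prefix to check: 'ebq'
First 3 characters of input: 'ebq'
Match: True
Result: Yes


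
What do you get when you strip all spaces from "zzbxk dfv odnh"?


Input string: 'zzbxk dfv odnh'
Operation: remove all spaces
Words: 'zzbxk', 'dfv', 'odnh'
Join without spaces: zzbxkdfvodnh


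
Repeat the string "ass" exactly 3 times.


Input string: 'ass'
Operation: repeat 3 times
Concatenation: 'ass' + 'ass' + 'ass'
Result: assassass


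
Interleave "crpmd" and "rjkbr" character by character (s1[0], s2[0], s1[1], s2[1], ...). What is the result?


String 1: 'crpmd'
String 2: 'rjkbr'
Operation: alternate characters
Pairs: 'c'+'r', 'r'+'j', 'p'+'k', 'm'+'b', 'd'+'r'
Result: crrjpkmbdr


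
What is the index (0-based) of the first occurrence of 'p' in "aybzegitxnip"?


Input string: 'aybzegitxnip'
Target: 'p'
Scanning left to right: s[0]='a', s[1]='y', s[2]='b', s[3]='z', s[4]='e', s[5]='g', s[6]='i', s[7]='t', s[8]='x', s[9]='n', s[10]='i', s[11]='p'
First match at index: 11


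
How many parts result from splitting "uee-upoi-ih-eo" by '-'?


Input string: 'uee-upoi-ih-eo'
Delimiter: '-'
Split result: 'uee', 'upoi', 'ih', 'eo'
Number of parts: 4


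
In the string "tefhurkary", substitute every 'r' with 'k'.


Input string: 'tefhurkary'
Operation: replace 'r' with 'k'
Positions of 'r': 5, 8
After replacement: tefhukkaky


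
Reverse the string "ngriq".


Input string: 'ngriq'
Operation: reverse character order
Original order: 'n' -> 'g' -> 'r' -> 'i' -> 'q'
Reversed order: 'q' -> 'i' -> 'r' -> 'g' -> 'n'
Result: qirgn


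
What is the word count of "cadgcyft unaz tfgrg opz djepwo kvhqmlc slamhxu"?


Input string: 'cadgcyft unaz tfgrg opz djepwo kvhqmlc slamhxu'
Operation: split by spaces
Words found: 'cadgcyft', 'unaz', 'tfgrg', 'opz', 'djepwo', 'kvhqmlc', 'slamhxu'
Word count: 7


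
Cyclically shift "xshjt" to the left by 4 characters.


Input: 'xshjt', shift = 4
Operation: split at index 4 and swap parts
Front part s[0:4] = 'xshj'
Back part s[4:] = 't'
Rotated = back + front = 't' + 'xshj'
Result: txshj


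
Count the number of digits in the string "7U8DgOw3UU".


Input string: '7U8DgOw3UU'
Operation: count digit characters (0-9)
Scan: '7'(digit), 'U', '8'(digit), 'D', 'g', 'O', 'w', '3'(digit), 'U', 'U'
Digits found: 3
Result: 3


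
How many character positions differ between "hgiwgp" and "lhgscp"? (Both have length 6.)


String 1: 'hgiwgp'
String 2: 'lhgscp'
Compare each position: pos 0: 'h'!='l', pos 1: 'g'!='h', pos 2: 'i'!='g', pos 3: 'w'!='s', pos 4: 'g'!='c', pos 5: 'p'=='p'
Differing positions: 5
Hamming distance: 5


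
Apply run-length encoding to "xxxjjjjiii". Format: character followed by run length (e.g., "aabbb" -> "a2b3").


Input: 'xxxjjjjiii'
Operation: identify consecutive runs
Runs: 'xxx' -> x3, 'jjjj' -> j4, 'iii' -> i3
Encoded: x3j4i3


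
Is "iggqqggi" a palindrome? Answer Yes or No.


Input string: 'iggqqggi'
Reversed: 'iggqqggi'
Compare pairs: s[0]='i' vs s[7]='i' (match), s[1]='g' vs s[6]='g' (match), s[2]='g' vs s[5]='g' (match), s[3]='q' vs s[4]='q' (match)
Palindrome: Yes


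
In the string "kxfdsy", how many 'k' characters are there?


Input string: 'kxfdsy'
Target character: 'k'
Scan each position: s[0]='k'
Matches found at indices: 0
Total: 1


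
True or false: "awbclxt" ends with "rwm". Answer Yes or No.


Input string: 'awbclxt'
Suffix to check: 'rwm'
Last 3 characters of input: 'lxt'
Match: False
Result: No


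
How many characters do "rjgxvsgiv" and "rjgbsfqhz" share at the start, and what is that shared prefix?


String 1: 'rjgxvsgiv'
String 2: 'rjgbsfqhz'
Compare position by position:
pos 0: 'r' vs 'r' match
pos 1: 'j' vs 'j' match
pos 2: 'g' vs 'g' match
pos 3: 'x' vs 'b' differ -> stop
Longest common prefix: "rjg" (length 3)


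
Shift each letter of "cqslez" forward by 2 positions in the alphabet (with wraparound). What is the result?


Input: 'cqslez', shift = 2
Operation: for each letter, (position + 2) mod 26
Mapping: 'c'(2+2=4)->'e', 'q'(16+2=18)->'s', 's'(18+2=20)->'u', 'l'(11+2=13)->'n', 'e'(4+2=6)->'g', 'z'(25+2=27, 27 mod 26=1)->'b'
Result: esungb


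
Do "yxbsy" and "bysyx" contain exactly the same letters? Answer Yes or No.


String 1: 'yxbsy' -> sorted: 'bsxyy'
String 2: 'bysyx' -> sorted: 'bsxyy'
Compare sorted forms: 'bsxyy' == 'bsxyy'
Anagram: Yes


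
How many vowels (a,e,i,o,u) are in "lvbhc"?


Input string: 'lvbhc'
Operation: count vowels (a, e, i, o, u)
Scan: s[0]='l', s[1]='v', s[2]='b', s[3]='h', s[4]='c'
Vowels found: 0
Result: 0


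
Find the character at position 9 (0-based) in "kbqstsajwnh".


Input string: 'kbqstsajwnh'
Operation: get character at index 9
Index mapping: s[0]='k', s[1]='b', s[2]='q', s[3]='s', s[4]='t', s[5]='s', s[6]='a', s[7]='j', s[8]='w', s[9]='n'
Result: 'n'


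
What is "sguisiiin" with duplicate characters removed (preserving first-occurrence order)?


Input: 'sguisiiin'
Operation: keep first occurrence of each character
Scan: s[0]='s' new -> keep; s[1]='g' new -> keep; s[2]='u' new -> keep; s[3]='i' new -> keep; s[4]='s' seen -> skip; s[5]='i' seen -> skip; s[6]='i' seen -> skip; s[7]='i' seen -> skip; s[8]='n' new -> keep
Result: sguin


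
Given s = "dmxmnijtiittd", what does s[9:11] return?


Input string: 'dmxmnijtiittd'
Operation: slice [9:11]
Extract characters: s[9]='i', s[10]='t'
Result: it


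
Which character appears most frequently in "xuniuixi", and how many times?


Input: 'xuniuixi'
Operation: tally each character
Counts: 'i':3, 'n':1, 'u':2, 'x':2
Maximum: 'i' appears 3 times


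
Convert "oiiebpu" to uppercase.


Input string: 'oiiebpu'
Operation: convert each letter to uppercase
Mapping: 'o'->'O', 'i'->'I', 'i'->'I', 'e'->'E', 'b'->'B', 'p'->'P', 'u'->'U'
Result: OIIEBPU


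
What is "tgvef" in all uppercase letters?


Input string: 'tgvef'
Operation: convert each letter to uppercase
Mapping: 't'->'T', 'g'->'G', 'v'->'V', 'e'->'E', 'f'->'F'
Result: TGVEF


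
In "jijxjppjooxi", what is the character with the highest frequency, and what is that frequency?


Input: 'jijxjppjooxi'
Operation: tally each character
Counts: 'i':2, 'j':4, 'o':2, 'p':2, 'x':2
Maximum: 'j' appears 4 times


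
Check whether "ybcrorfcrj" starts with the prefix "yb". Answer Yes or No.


Input string: 'ybcrorfcrj'
Prefix to check: 'yb'
First 2 characters of input: 'yb'
Match: True
Result: Yes


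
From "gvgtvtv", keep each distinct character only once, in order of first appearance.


Input: 'gvgtvtv'
Operation: keep first occurrence of each character
Scan: s[0]='g' new -> keep; s[1]='v' new -> keep; s[2]='g' seen -> skip; s[3]='t' new -> keep; s[4]='v' seen -> skip; s[5]='t' seen -> skip; s[6]='v' seen -> skip
Result: gvt


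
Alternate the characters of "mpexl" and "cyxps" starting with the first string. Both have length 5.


String 1: 'mpexl'
String 2: 'cyxps'
Operation: alternate characters
Pairs: 'm'+'c', 'p'+'y', 'e'+'x', 'x'+'p', 'l'+'s'
Result: mcpyexxpls


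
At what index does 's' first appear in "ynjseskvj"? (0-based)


Input string: 'ynjseskvj'
Target: 's'
Scanning left to right: s[0]='y', s[1]='n', s[2]='j', s[3]='s'
First match at index: 3


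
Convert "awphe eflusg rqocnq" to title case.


Input string: 'awphe eflusg rqocnq'
Operation: capitalize first letter of each word
Word transformations: 'awphe'->'Awphe', 'eflusg'->'Eflusg', 'rqocnq'->'Rqocnq'
Result: Awphe Eflusg Rqocnq


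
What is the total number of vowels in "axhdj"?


Input string: 'axhdj'
Operation: count vowels (a, e, i, o, u)
Scan: s[0]='a' (vowel), s[1]='x', s[2]='h', s[3]='d', s[4]='j'
Vowels found: 1
Result: 1


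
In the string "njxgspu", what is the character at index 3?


Input string: 'njxgspu'
Operation: get character at index 3
Index mapping: s[0]='n', s[1]='j', s[2]='x', s[3]='g'
Result: 'g'


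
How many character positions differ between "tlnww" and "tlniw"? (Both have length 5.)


String 1: 'tlnww'
String 2: 'tlniw'
Compare each position: pos 0: 't'=='t', pos 1: 'l'=='l', pos 2: 'n'=='n', pos 3: 'w'!='i', pos 4: 'w'=='w'
Differing positions: 1
Hamming distance: 1


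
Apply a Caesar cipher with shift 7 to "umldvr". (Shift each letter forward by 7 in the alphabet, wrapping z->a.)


Input: 'umldvr', shift = 7
Operation: for each letter, (position + 7) mod 26
Mapping: 'u'(20+7=27, 27 mod 26=1)->'b', 'm'(12+7=19)->'t', 'l'(11+7=18)->'s', 'd'(3+7=10)->'k', 'v'(21+7=28, 28 mod 26=2)->'c', 'r'(17+7=24)->'y'
Result: btskcy


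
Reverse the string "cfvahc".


Input string: 'cfvahc'
Operation: reverse character order
Original order: 'c' -> 'f' -> 'v' -> 'a' -> 'h' -> 'c'
Reversed order: 'c' -> 'h' -> 'a' -> 'v' -> 'f' -> 'c'
Result: chavfc


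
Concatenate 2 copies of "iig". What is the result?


Input string: 'iig'
Operation: repeat 2 times
Concatenation: 'iig' + 'iig'
Result: iigiig


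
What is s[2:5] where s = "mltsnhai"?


Input string: 'mltsnhai'
Operation: slice [2:5]
Extract characters: s[2]='t', s[3]='s', s[4]='n'
Result: tsn


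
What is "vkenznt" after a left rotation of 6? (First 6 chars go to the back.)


Input: 'vkenznt', shift = 6
Operation: split at index 6 and swap parts
Front part s[0:6] = 'vkenzn'
Back part s[6:] = 't'
Rotated = back + front = 't' + 'vkenzn'
Result: tvkenzn


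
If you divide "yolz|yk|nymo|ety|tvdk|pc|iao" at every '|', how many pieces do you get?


Input string: 'yolz|yk|nymo|ety|tvdk|pc|iao'
Delimiter: '|'
Split result: 'yolz', 'yk', 'nymo', 'ety', 'tvdk', 'pc', 'iao'
Number of parts: 7


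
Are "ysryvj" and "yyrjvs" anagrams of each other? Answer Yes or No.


String 1: 'ysryvj' -> sorted: 'jrsvyy'
String 2: 'yyrjvs' -> sorted: 'jrsvyy'
Compare sorted forms: 'jrsvyy' == 'jrsvyy'
Anagram: Yes


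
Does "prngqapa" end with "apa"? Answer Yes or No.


Input string: 'prngqapa'
Suffix to check: 'apa'
Last 3 characters of input: 'apa'
Match: True
Result: Yes


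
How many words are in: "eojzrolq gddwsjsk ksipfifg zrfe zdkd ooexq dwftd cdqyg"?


Input string: 'eojzrolq gddwsjsk ksipfifg zrfe zdkd ooexq dwftd cdqyg'
Operation: split by spaces
Words found: 'eojzrolq', 'gddwsjsk', 'ksipfifg', 'zrfe', 'zdkd', 'ooexq', 'dwftd', 'cdqyg'
Word count: 8


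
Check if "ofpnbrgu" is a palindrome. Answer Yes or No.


Input string: 'ofpnbrgu'
Reversed: 'ugrbnpfo'
Compare pairs: s[0]='o' vs s[7]='u' (mismatch), s[1]='f' vs s[6]='g' (mismatch), s[2]='p' vs s[5]='r' (mismatch), s[3]='n' vs s[4]='b' (mismatch)
Palindrome: No


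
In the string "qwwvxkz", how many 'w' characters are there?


Input string: 'qwwvxkz'
Target character: 'w'
Scan each position: s[1]='w', s[2]='w'
Matches found at indices: 1, 2
Total: 2


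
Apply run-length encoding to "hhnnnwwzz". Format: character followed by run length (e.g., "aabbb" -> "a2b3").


Input: 'hhnnnwwzz'
Operation: identify consecutive runs
Runs: 'hh' -> h2, 'nnn' -> n3, 'ww' -> w2, 'zz' -> z2
Encoded: h2n3w2z2


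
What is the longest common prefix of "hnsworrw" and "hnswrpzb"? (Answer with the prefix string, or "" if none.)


String 1: 'hnsworrw'
String 2: 'hnswrpzb'
Compare position by position:
pos 0: 'h' vs 'h' match
pos 1: 'n' vs 'n' match
pos 2: 's' vs 's' match
pos 3: 'w' vs 'w' match
pos 4: 'o' vs 'r' differ -> stop
Longest common prefix: "hnsw" (length 4)


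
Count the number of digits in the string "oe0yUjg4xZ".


Input string: 'oe0yUjg4xZ'
Operation: count digit characters (0-9)
Scan: 'o', 'e', '0'(digit), 'y', 'U', 'j', 'g', '4'(digit), 'x', 'Z'
Digits found: 2
Result: 2


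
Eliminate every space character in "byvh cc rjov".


Input string: 'byvh cc rjov'
Operation: remove all spaces
Words: 'byvh', 'cc', 'rjov'
Join without spaces: byvhccrjov


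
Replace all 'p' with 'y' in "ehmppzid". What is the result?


Input string: 'ehmppzid'
Operation: replace 'p' with 'y'
Positions of 'p': 3, 4
After replacement: ehmyyzid


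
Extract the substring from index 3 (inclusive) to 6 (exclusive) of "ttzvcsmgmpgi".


Input string: 'ttzvcsmgmpgi'
Operation: slice [3:6]
Extract characters: s[3]='v', s[4]='c', s[5]='s'
Result: vcs


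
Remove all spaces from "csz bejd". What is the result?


Input string: 'csz bejd'
Operation: remove all spaces
Words: 'csz', 'bejd'
Join without spaces: cszbejd


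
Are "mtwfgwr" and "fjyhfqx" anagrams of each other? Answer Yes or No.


String 1: 'mtwfgwr' -> sorted: 'fgmrtww'
String 2: 'fjyhfqx' -> sorted: 'ffhjqxy'
Compare sorted forms: 'fgmrtww' != 'ffhjqxy'
Anagram: No


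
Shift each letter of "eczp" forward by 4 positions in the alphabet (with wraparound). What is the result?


Input: 'eczp', shift = 4
Operation: for each letter, (position + 4) mod 26
Mapping: 'e'(4+4=8)->'i', 'c'(2+4=6)->'g', 'z'(25+4=29, 29 mod 26=3)->'d', 'p'(15+4=19)->'t'
Result: igdt


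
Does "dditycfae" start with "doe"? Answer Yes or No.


Input string: 'dditycfae'
Prefix to check: 'doe'
First 3 characters of input: 'ddi'
Match: False
Result: No


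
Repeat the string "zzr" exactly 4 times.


Input string: 'zzr'
Operation: repeat 4 times
Concatenation: 'zzr' + 'zzr' + 'zzr' + 'zzr'
Result: zzrzzrzzrzzr


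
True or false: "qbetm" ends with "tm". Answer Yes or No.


Input string: 'qbetm'
Suffix to check: 'tm'
Last 2 characters of input: 'tm'
Match: True
Result: Yes


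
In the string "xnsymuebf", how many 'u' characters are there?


Input string: 'xnsymuebf'
Target character: 'u'
Scan each position: s[5]='u'
Matches found at indices: 5
Total: 1


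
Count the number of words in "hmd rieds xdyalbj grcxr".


Input string: 'hmd rieds xdyalbj grcxr'
Operation: split by spaces
Words found: 'hmd', 'rieds', 'xdyalbj', 'grcxr'
Word count: 4


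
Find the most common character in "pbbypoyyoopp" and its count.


Input: 'pbbypoyyoopp'
Operation: tally each character
Counts: 'b':2, 'o':3, 'p':4, 'y':3
Maximum: 'p' appears 4 times


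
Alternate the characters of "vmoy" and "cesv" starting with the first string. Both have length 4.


String 1: 'vmoy'
String 2: 'cesv'
Operation: alternate characters
Pairs: 'v'+'c', 'm'+'e', 'o'+'s', 'y'+'v'
Result: vcmeosyv


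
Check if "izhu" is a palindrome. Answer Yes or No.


Input string: 'izhu'
Reversed: 'uhzi'
Compare pairs: s[0]='i' vs s[3]='u' (mismatch), s[1]='z' vs s[2]='h' (mismatch)
Palindrome: No


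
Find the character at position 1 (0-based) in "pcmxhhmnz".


Input string: 'pcmxhhmnz'
Operation: get character at index 1
Index mapping: s[0]='p', s[1]='c'
Result: 'c'


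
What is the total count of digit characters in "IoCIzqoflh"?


Input string: 'IoCIzqoflh'
Operation: count digit characters (0-9)
Scan: 'I', 'o', 'C', 'I', 'z', 'q', 'o', 'f', 'l', 'h'
Digits found: 0
Result: 0


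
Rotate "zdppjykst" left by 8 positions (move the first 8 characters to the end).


Input: 'zdppjykst', shift = 8
Operation: split at index 8 and swap parts
Front part s[0:8] = 'zdppjyks'
Back part s[8:] = 't'
Rotated = back + front = 't' + 'zdppjyks'
Result: tzdppjyks


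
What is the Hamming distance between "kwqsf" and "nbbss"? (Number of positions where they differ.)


String 1: 'kwqsf'
String 2: 'nbbss'
Compare each position: pos 0: 'k'!='n', pos 1: 'w'!='b', pos 2: 'q'!='b', pos 3: 's'=='s', pos 4: 'f'!='s'
Differing positions: 4
Hamming distance: 4


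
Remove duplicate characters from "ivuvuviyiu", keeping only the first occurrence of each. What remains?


Input: 'ivuvuviyiu'
Operation: keep first occurrence of each character
Scan: s[0]='i' new -> keep; s[1]='v' new -> keep; s[2]='u' new -> keep; s[3]='v' seen -> skip; s[4]='u' seen -> skip; s[5]='v' seen -> skip; s[6]='i' seen -> skip; s[7]='y' new -> keep; s[8]='i' seen -> skip; s[9]='u' seen -> skip
Result: ivuy


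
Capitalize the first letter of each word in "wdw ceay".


Input string: 'wdw ceay'
Operation: capitalize first letter of each word
Word transformations: 'wdw'->'Wdw', 'ceay'->'Ceay'
Result: Wdw Ceay


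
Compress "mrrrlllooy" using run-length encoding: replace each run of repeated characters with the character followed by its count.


Input: 'mrrrlllooy'
Operation: identify consecutive runs
Runs: 'm' -> m1, 'rrr' -> r3, 'lll' -> l3, 'oo' -> o2, 'y' -> y1
Encoded: m1r3l3o2y1


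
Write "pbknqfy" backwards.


Input string: 'pbknqfy'
Operation: reverse character order
Original order: 'p' -> 'b' -> 'k' -> 'n' -> 'q' -> 'f' -> 'y'
Reversed order: 'y' -> 'f' -> 'q' -> 'n' -> 'k' -> 'b' -> 'p'
Result: yfqnkbp


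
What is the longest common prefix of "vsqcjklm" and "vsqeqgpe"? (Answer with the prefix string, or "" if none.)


String 1: 'vsqcjklm'
String 2: 'vsqeqgpe'
Compare position by position:
pos 0: 'v' vs 'v' match
pos 1: 's' vs 's' match
pos 2: 'q' vs 'q' match
pos 3: 'c' vs 'e' differ -> stop
Longest common prefix: "vsq" (length 3)


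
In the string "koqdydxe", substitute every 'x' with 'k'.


Input string: 'koqdydxe'
Operation: replace 'x' with 'k'
Positions of 'x': 6
After replacement: koqdydke


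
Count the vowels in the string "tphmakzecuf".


Input string: 'tphmakzecuf'
Operation: count vowels (a, e, i, o, u)
Scan: s[0]='t', s[1]='p', s[2]='h', s[3]='m', s[4]='a' (vowel), s[5]='k', s[6]='z', s[7]='e' (vowel), s[8]='c', s[9]='u' (vowel), s[10]='f'
Vowels found: 3
Result: 3


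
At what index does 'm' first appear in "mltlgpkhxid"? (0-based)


Input string: 'mltlgpkhxid'
Target: 'm'
Scanning left to right: s[0]='m'
First match at index: 0


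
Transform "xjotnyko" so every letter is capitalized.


Input string: 'xjotnyko'
Operation: convert each letter to uppercase
Mapping: 'x'->'X', 'j'->'J', 'o'->'O', 't'->'T', 'n'->'N', 'y'->'Y', 'k'->'K', 'o'->'O'
Result: XJOTNYKO


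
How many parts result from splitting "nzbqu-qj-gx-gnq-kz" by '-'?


Input string: 'nzbqu-qj-gx-gnq-kz'
Delimiter: '-'
Split result: 'nzbqu', 'qj', 'gx', 'gnq', 'kz'
Number of parts: 5


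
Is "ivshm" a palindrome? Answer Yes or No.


Input string: 'ivshm'
Reversed: 'mhsvi'
Compare pairs: s[0]='i' vs s[4]='m' (mismatch), s[1]='v' vs s[3]='h' (mismatch)
Palindrome: No


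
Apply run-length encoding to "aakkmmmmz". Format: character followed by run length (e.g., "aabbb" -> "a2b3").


Input: 'aakkmmmmz'
Operation: identify consecutive runs
Runs: 'aa' -> a2, 'kk' -> k2, 'mmmm' -> m4, 'z' -> z1
Encoded: a2k2m4z1


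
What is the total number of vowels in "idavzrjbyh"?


Input string: 'idavzrjbyh'
Operation: count vowels (a, e, i, o, u)
Scan: s[0]='i' (vowel), s[1]='d', s[2]='a' (vowel), s[3]='v', s[4]='z', s[5]='r', s[6]='j', s[7]='b', s[8]='y', s[9]='h'
Vowels found: 2
Result: 2


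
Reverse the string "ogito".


Input string: 'ogito'
Operation: reverse character order
Original order: 'o' -> 'g' -> 'i' -> 't' -> 'o'
Reversed order: 'o' -> 't' -> 'i' -> 'g' -> 'o'
Result: otigo


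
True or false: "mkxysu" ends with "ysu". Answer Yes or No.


Input string: 'mkxysu'
Suffix to check: 'ysu'
Last 3 characters of input: 'ysu'
Match: True
Result: Yes


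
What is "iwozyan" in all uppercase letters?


Input string: 'iwozyan'
Operation: convert each letter to uppercase
Mapping: 'i'->'I', 'w'->'W', 'o'->'O', 'z'->'Z', 'y'->'Y', 'a'->'A', 'n'->'N'
Result: IWOZYAN


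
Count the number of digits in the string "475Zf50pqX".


Input string: '475Zf50pqX'
Operation: count digit characters (0-9)
Scan: '4'(digit), '7'(digit), '5'(digit), 'Z', 'f', '5'(digit), '0'(digit), 'p', 'q', 'X'
Digits found: 5
Result: 5


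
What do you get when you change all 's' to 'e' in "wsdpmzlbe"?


Input string: 'wsdpmzlbe'
Operation: replace 's' with 'e'
Positions of 's': 1
After replacement: wedpmzlbe


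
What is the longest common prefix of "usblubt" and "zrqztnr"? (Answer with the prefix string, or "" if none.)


String 1: 'usblubt'
String 2: 'zrqztnr'
Compare position by position:
pos 0: 'u' vs 'z' differ -> stop
Longest common prefix: "" (length 0)


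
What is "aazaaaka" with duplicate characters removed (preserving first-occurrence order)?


Input: 'aazaaaka'
Operation: keep first occurrence of each character
Scan: s[0]='a' new -> keep; s[1]='a' seen -> skip; s[2]='z' new -> keep; s[3]='a' seen -> skip; s[4]='a' seen -> skip; s[5]='a' seen -> skip; s[6]='k' new -> keep; s[7]='a' seen -> skip
Result: azk


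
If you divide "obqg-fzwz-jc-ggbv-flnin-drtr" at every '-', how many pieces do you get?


Input string: 'obqg-fzwz-jc-ggbv-flnin-drtr'
Delimiter: '-'
Split result: 'obqg', 'fzwz', 'jc', 'ggbv', 'flnin', 'drtr'
Number of parts: 6


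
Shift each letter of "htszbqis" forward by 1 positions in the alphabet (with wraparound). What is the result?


Input: 'htszbqis', shift = 1
Operation: for each letter, (position + 1) mod 26
Mapping: 'h'(7+1=8)->'i', 't'(19+1=20)->'u', 's'(18+1=19)->'t', 'z'(25+1=26, 26 mod 26=0)->'a', 'b'(1+1=2)->'c', 'q'(16+1=17)->'r', 'i'(8+1=9)->'j', 's'(18+1=19)->'t'
Result: iutacrjt


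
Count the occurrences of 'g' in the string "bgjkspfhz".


Input string: 'bgjkspfhz'
Target character: 'g'
Scan each position: s[1]='g'
Matches found at indices: 1
Total: 1


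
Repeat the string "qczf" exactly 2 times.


Input string: 'qczf'
Operation: repeat 2 times
Concatenation: 'qczf' + 'qczf'
Result: qczfqczf


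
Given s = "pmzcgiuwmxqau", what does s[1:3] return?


Input string: 'pmzcgiuwmxqau'
Operation: slice [1:3]
Extract characters: s[1]='m', s[2]='z'
Result: mz


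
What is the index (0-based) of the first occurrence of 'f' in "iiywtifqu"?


Input string: 'iiywtifqu'
Target: 'f'
Scanning left to right: s[0]='i', s[1]='i', s[2]='y', s[3]='w', s[4]='t', s[5]='i', s[6]='f'
First match at index: 6


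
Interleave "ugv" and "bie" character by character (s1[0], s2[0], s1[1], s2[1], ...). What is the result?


String 1: 'ugv'
String 2: 'bie'
Operation: alternate characters
Pairs: 'u'+'b', 'g'+'i', 'v'+'e'
Result: ubgive


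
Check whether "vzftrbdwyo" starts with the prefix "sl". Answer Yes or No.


Input string: 'vzftrbdwyo'
Prefix to check: 'sl'
First 2 characters of input: 'vz'
Match: False
Result: No


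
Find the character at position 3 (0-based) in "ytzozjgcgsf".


Input string: 'ytzozjgcgsf'
Operation: get character at index 3
Index mapping: s[0]='y', s[1]='t', s[2]='z', s[3]='o'
Result: 'o'


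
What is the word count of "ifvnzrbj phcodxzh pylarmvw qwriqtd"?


Input string: 'ifvnzrbj phcodxzh pylarmvw qwriqtd'
Operation: split by spaces
Words found: 'ifvnzrbj', 'phcodxzh', 'pylarmvw', 'qwriqtd'
Word count: 4


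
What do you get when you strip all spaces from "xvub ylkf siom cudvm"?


Input string: 'xvub ylkf siom cudvm'
Operation: remove all spaces
Words: 'xvub', 'ylkf', 'siom', 'cudvm'
Join without spaces: xvubylkfsiomcudvm


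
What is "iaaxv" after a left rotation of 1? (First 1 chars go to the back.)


Input: 'iaaxv', shift = 1
Operation: split at index 1 and swap parts
Front part s[0:1] = 'i'
Back part s[1:] = 'aaxv'
Rotated = back + front = 'aaxv' + 'i'
Result: aaxvi


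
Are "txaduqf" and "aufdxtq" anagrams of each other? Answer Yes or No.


String 1: 'txaduqf' -> sorted: 'adfqtux'
String 2: 'aufdxtq' -> sorted: 'adfqtux'
Compare sorted forms: 'adfqtux' == 'adfqtux'
Anagram: Yes


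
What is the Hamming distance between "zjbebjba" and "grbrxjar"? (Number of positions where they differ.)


String 1: 'zjbebjba'
String 2: 'grbrxjar'
Compare each position: pos 0: 'z'!='g', pos 1: 'j'!='r', pos 2: 'b'=='b', pos 3: 'e'!='r', pos 4: 'b'!='x', pos 5: 'j'=='j', pos 6: 'b'!='a', pos 7: 'a'!='r'
Differing positions: 6
Hamming distance: 6


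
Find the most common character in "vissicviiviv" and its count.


Input: 'vissicviiviv'
Operation: tally each character
Counts: 'c':1, 'i':5, 's':2, 'v':4
Maximum: 'i' appears 5 times


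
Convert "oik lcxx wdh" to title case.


Input string: 'oik lcxx wdh'
Operation: capitalize first letter of each word
Word transformations: 'oik'->'Oik', 'lcxx'->'Lcxx', 'wdh'->'Wdh'
Result: Oik Lcxx Wdh


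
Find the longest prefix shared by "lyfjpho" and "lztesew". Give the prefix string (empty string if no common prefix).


String 1: 'lyfjpho'
String 2: 'lztesew'
Compare position by position:
pos 0: 'l' vs 'l' match
pos 1: 'y' vs 'z' differ -> stop
Longest common prefix: "l" (length 1)


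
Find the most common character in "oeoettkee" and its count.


Input: 'oeoettkee'
Operation: tally each character
Counts: 'e':4, 'k':1, 'o':2, 't':2
Maximum: 'e' appears 4 times


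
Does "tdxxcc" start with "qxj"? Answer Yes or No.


Input string: 'tdxxcc'
Prefix to check: 'qxj'
First 3 characters of input: 'tdx'
Match: False
Result: No


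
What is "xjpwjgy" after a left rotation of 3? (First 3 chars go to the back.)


Input: 'xjpwjgy', shift = 3
Operation: split at index 3 and swap parts
Front part s[0:3] = 'xjp'
Back part s[3:] = 'wjgy'
Rotated = back + front = 'wjgy' + 'xjp'
Result: wjgyxjp


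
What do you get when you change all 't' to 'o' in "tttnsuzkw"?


Input string: 'tttnsuzkw'
Operation: replace 't' with 'o'
Positions of 't': 0, 1, 2
After replacement: ooonsuzkw


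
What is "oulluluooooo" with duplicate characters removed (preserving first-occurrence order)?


Input: 'oulluluooooo'
Operation: keep first occurrence of each character
Scan: s[0]='o' new -> keep; s[1]='u' new -> keep; s[2]='l' new -> keep; s[3]='l' seen -> skip; s[4]='u' seen -> skip; s[5]='l' seen -> skip; s[6]='u' seen -> skip; s[7]='o' seen -> skip; s[8]='o' seen -> skip; s[9]='o' seen -> skip; s[10]='o' seen -> skip; s[11]='o' seen -> skip
Result: oul


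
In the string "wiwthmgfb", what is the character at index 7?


Input string: 'wiwthmgfb'
Operation: get character at index 7
Index mapping: s[0]='w', s[1]='i', s[2]='w', s[3]='t', s[4]='h', s[5]='m', s[6]='g', s[7]='f'
Result: 'f'


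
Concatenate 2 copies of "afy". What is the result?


Input string: 'afy'
Operation: repeat 2 times
Concatenation: 'afy' + 'afy'
Result: afyafy


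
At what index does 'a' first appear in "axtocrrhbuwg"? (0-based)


Input string: 'axtocrrhbuwg'
Target: 'a'
Scanning left to right: s[0]='a'
First match at index: 0


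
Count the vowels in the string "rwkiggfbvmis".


Input string: 'rwkiggfbvmis'
Operation: count vowels (a, e, i, o, u)
Scan: s[0]='r', s[1]='w', s[2]='k', s[3]='i' (vowel), s[4]='g', s[5]='g', s[6]='f', s[7]='b', s[8]='v', s[9]='m', s[10]='i' (vowel), s[11]='s'
Vowels found: 2
Result: 2


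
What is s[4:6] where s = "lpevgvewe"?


Input string: 'lpevgvewe'
Operation: slice [4:6]
Extract characters: s[4]='g', s[5]='v'
Result: gv


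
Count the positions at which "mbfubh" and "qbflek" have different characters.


String 1: 'mbfubh'
String 2: 'qbflek'
Compare each position: pos 0: 'm'!='q', pos 1: 'b'=='b', pos 2: 'f'=='f', pos 3: 'u'!='l', pos 4: 'b'!='e', pos 5: 'h'!='k'
Differing positions: 4
Hamming distance: 4


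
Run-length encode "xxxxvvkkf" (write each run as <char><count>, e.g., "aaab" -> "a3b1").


Input: 'xxxxvvkkf'
Operation: identify consecutive runs
Runs: 'xxxx' -> x4, 'vv' -> v2, 'kk' -> k2, 'f' -> f1
Encoded: x4v2k2f1


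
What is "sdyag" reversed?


Input string: 'sdyag'
Operation: reverse character order
Original order: 's' -> 'd' -> 'y' -> 'a' -> 'g'
Reversed order: 'g' -> 'a' -> 'y' -> 'd' -> 's'
Result: gayds


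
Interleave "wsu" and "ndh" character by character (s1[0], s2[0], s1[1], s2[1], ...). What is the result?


String 1: 'wsu'
String 2: 'ndh'
Operation: alternate characters
Pairs: 'w'+'n', 's'+'d', 'u'+'h'
Result: wnsduh


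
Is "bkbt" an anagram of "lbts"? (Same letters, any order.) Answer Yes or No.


String 1: 'lbts' -> sorted: 'blst'
String 2: 'bkbt' -> sorted: 'bbkt'
Compare sorted forms: 'blst' != 'bbkt'
Anagram: No


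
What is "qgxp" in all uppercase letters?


Input string: 'qgxp'
Operation: convert each letter to uppercase
Mapping: 'q'->'Q', 'g'->'G', 'x'->'X', 'p'->'P'
Result: QGXP


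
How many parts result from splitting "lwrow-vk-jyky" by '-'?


Input string: 'lwrow-vk-jyky'
Delimiter: '-'
Split result: 'lwrow', 'vk', 'jyky'
Number of parts: 3


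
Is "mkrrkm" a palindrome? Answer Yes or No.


Input string: 'mkrrkm'
Reversed: 'mkrrkm'
Compare pairs: s[0]='m' vs s[5]='m' (match), s[1]='k' vs s[4]='k' (match), s[2]='r' vs s[3]='r' (match)
Palindrome: Yes


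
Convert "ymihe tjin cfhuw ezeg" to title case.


Input string: 'ymihe tjin cfhuw ezeg'
Operation: capitalize first letter of each word
Word transformations: 'ymihe'->'Ymihe', 'tjin'->'Tjin', 'cfhuw'->'Cfhuw', 'ezeg'->'Ezeg'
Result: Ymihe Tjin Cfhuw Ezeg


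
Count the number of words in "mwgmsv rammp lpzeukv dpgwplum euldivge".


Input string: 'mwgmsv rammp lpzeukv dpgwplum euldivge'
Operation: split by spaces
Words found: 'mwgmsv', 'rammp', 'lpzeukv', 'dpgwplum', 'euldivge'
Word count: 5


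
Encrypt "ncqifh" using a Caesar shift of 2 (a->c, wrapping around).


Input: 'ncqifh', shift = 2
Operation: for each letter, (position + 2) mod 26
Mapping: 'n'(13+2=15)->'p', 'c'(2+2=4)->'e', 'q'(16+2=18)->'s', 'i'(8+2=10)->'k', 'f'(5+2=7)->'h', 'h'(7+2=9)->'j'
Result: peskhj


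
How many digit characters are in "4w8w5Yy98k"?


Input string: '4w8w5Yy98k'
Operation: count digit characters (0-9)
Scan: '4'(digit), 'w', '8'(digit), 'w', '5'(digit), 'Y', 'y', '9'(digit), '8'(digit), 'k'
Digits found: 5
Result: 5


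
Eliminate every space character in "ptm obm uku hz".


Input string: 'ptm obm uku hz'
Operation: remove all spaces
Words: 'ptm', 'obm', 'uku', 'hz'
Join without spaces: ptmobmukuhz


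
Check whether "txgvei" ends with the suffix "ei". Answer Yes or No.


Input string: 'txgvei'
Suffix to check: 'ei'
Last 2 characters of input: 'ei'
Match: True
Result: Yes


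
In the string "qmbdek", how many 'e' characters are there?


Input string: 'qmbdek'
Target character: 'e'
Scan each position: s[4]='e'
Matches found at indices: 4
Total: 1


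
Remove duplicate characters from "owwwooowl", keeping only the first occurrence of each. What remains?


Input: 'owwwooowl'
Operation: keep first occurrence of each character
Scan: s[0]='o' new -> keep; s[1]='w' new -> keep; s[2]='w' seen -> skip; s[3]='w' seen -> skip; s[4]='o' seen -> skip; s[5]='o' seen -> skip; s[6]='o' seen -> skip; s[7]='w' seen -> skip; s[8]='l' new -> keep
Result: owl


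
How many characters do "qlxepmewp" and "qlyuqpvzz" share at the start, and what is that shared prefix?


String 1: 'qlxepmewp'
String 2: 'qlyuqpvzz'
Compare position by position:
pos 0: 'q' vs 'q' match
pos 1: 'l' vs 'l' match
pos 2: 'x' vs 'y' differ -> stop
Longest common prefix: "ql" (length 2)


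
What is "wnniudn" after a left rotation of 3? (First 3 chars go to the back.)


Input: 'wnniudn', shift = 3
Operation: split at index 3 and swap parts
Front part s[0:3] = 'wnn'
Back part s[3:] = 'iudn'
Rotated = back + front = 'iudn' + 'wnn'
Result: iudnwnn
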